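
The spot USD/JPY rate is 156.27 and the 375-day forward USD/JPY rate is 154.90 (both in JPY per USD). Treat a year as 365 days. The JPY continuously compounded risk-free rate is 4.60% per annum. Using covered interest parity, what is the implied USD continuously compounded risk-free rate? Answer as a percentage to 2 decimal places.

5.46%

F = S·e^((r_JPY − r_USD)T) ⇒ r_USD = r_JPY − ln(F/S)/T
ln(154.90/156.27) = -0.008806; /(375/365) = -0.008571
r_USD = 0.0460 + 0.008571 = 0.054571
r_USD = 5.46%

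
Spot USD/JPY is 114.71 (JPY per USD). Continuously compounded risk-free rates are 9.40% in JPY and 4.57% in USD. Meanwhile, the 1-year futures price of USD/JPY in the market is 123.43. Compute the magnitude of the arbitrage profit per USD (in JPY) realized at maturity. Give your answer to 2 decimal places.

3.04 per USD (in JPY)

Fair futures: F* = S·e^(carry·T), with carry = (r_JPY − r_USD) = 0.0940 − 0.0457 = 0.0483
F* = 114.71 · e^(0.0483 × 1) = 114.71 · e^0.048300 = 114.71 × 1.049485 = 120.3864
Market 123.43 > fair 120.3864: forward overpriced → cash-and-carry (buy spot, short the forward).
At maturity, profit = |F_mkt − F*| = |123.43 − 120.3864| = 3.04 per USD (in JPY)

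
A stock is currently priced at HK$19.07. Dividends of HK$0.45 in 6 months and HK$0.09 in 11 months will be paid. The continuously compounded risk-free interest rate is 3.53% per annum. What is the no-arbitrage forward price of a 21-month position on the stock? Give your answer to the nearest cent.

HK$19.72

PV(dividends) I = 0.45·e^(−0.0353·6/12) + 0.09·e^(−0.0353·11/12)
I = 0.4421 + 0.0871 = 0.5292
F = (S − I)·e^(rT) = (19.07 − 0.5292) · e^(0.0353·21/12)
= 18.5408 · e^0.061775 = 18.5408 × 1.063723 = HK$19.72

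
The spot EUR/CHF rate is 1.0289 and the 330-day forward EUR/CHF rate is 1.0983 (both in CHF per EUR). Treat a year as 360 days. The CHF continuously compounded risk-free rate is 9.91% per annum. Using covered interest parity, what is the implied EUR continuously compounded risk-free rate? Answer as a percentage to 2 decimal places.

2.79%

F = S·e^((r_CHF − r_EUR)T) ⇒ r_EUR = r_CHF − ln(F/S)/T
ln(1.0983/1.0289) = 0.065273; /(330/360) = 0.071207
r_EUR = 0.0991 − 0.071207 = 0.027893
r_EUR = 2.79%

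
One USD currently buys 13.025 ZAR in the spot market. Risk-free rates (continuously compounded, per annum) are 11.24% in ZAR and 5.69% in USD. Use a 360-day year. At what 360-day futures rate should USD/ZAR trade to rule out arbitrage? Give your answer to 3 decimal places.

13.768

F = S·e^((r_ZAR − r_USD)T) = 13.025 · e^((0.1124 − 0.0569) × 360/360)
= 13.025 · e^0.055500 = 13.025 × 1.057069
F = 13.768 ZAR per USD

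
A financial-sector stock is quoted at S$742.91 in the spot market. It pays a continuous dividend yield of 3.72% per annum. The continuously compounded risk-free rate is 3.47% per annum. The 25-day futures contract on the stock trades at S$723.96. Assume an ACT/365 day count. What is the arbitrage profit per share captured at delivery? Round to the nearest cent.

S$18.82 per share

Fair futures: F* = S·e^(carry·T), with carry = (r − q) = 0.0347 − 0.0372 = -0.0025
F* = 742.91 · e^(-0.0025 × 25/365) = 742.91 · e^-0.000171 = 742.91 × 0.999829 = S$742.7830
Market S$723.96 < fair S$742.7830: forward underpriced → reverse cash-and-carry (short spot, go long the forward).
At maturity, profit = |F_mkt − F*| = |723.96 − 742.7830| = S$18.82 per share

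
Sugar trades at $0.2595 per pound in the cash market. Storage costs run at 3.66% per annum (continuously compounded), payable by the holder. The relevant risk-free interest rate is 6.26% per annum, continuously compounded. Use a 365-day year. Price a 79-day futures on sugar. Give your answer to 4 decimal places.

Net carry = r + u − y = 0.0626 + 0.0366 − 0.0000 = 0.0992
F = S·e^((r+u−y)T) = 0.2595 · e^(0.0992 × 79/365) = 0.2595 · e^0.021471
= 0.2595 × 1.021703 = $0.2651 per pound

$0.2651 per pound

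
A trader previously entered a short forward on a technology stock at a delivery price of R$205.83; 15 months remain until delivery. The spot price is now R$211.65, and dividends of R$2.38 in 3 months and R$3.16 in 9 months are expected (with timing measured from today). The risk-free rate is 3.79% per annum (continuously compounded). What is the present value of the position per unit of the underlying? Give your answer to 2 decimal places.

-R$9.91

PV(remaining dividends) I = 2.38·e^(−0.0379·3/12) + 3.16·e^(−0.0379·9/12) = 5.4290
Current forward F = (S − I)·e^(rT) = (211.65 − 5.4290)·e^(0.0379·15/12) = 206.2210 × 1.048515 = 216.2258
Value (long) = (F − K)·e^(−rT) = (216.2258 − 205.83) × 0.953730 = 9.9148
Short position value = −(long value) = -R$9.91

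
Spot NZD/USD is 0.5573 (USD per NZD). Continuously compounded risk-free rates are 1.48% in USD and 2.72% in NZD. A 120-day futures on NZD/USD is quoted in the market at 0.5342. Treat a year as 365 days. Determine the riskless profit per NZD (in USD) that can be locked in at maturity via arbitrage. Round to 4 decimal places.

Fair futures: F* = S·e^(carry·T), with carry = (r_USD − r_NZD) = 0.0148 − 0.0272 = -0.0124
F* = 0.5573 · e^(-0.0124 × 120/365) = 0.5573 · e^-0.004077 = 0.5573 × 0.995931 = 0.5550
Market 0.5342 < fair 0.5550: forward underpriced → reverse cash-and-carry (short spot, go long the forward).
At maturity, profit = |F_mkt − F*| = |0.5342 − 0.5550| = 0.0208 per NZD (in USD)

0.0208 per NZD (in USD)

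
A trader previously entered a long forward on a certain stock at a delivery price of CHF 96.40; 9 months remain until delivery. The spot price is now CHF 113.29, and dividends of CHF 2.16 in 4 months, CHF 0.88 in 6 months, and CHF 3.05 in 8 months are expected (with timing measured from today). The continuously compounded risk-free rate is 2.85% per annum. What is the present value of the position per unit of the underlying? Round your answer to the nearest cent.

PV(remaining dividends) I = 2.16·e^(−0.0285·4/12) + 0.88·e^(−0.0285·6/12) + 3.05·e^(−0.0285·8/12) = 5.9997
Current forward F = (S − I)·e^(rT) = (113.29 − 5.9997)·e^(0.0285·9/12) = 107.2903 × 1.021605 = 109.6083
Value (long) = (F − K)·e^(−rT) = (109.6083 − 96.40) × 0.978852 = 12.9290
Value = CHF 12.93

CHF 12.93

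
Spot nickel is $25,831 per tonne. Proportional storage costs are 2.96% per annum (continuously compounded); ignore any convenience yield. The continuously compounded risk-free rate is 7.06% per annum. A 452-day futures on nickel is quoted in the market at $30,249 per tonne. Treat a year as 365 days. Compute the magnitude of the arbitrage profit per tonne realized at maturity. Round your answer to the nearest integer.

$1005 per tonne

Fair futures: F* = S·e^(carry·T), with carry = (r + u) = 0.0706 + 0.0296 = 0.1002
F* = 25831 · e^(0.1002 × 452/365) = 25831 · e^0.124083 = 25831 × 1.132110 = $29243.5334
Market $30249 > fair $29243.5334: forward overpriced → cash-and-carry (buy spot, short the forward).
At maturity, profit = |F_mkt − F*| = |30249 − 29243.5334| = $1005 per tonne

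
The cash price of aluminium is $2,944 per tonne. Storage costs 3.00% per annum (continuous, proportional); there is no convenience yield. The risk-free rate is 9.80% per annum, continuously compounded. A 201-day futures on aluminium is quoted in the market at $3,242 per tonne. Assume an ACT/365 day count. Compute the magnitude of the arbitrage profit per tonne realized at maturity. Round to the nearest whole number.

$83 per tonne

Fair futures: F* = S·e^(carry·T), with carry = (r + u) = 0.0980 + 0.0300 = 0.1280
F* = 2944 · e^(0.1280 × 201/365) = 2944 · e^0.070488 = 2944 × 1.073032 = $3159.0062
Market $3242 > fair $3159.0062: forward overpriced → cash-and-carry (buy spot, short the forward).
At maturity, profit = |F_mkt − F*| = |3242 − 3159.0062| = $83 per tonne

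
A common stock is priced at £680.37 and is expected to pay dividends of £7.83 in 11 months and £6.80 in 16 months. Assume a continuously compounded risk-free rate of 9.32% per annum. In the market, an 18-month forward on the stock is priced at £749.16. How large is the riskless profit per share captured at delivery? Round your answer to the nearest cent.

PV(dividends) I = 7.83·e^(−0.0932·11/12) + 6.80·e^(−0.0932·16/12) = 13.1942
Fair forward F* = (S − I)·e^(rT) = (680.37 − 13.1942)·e^0.139800 = 667.1758 × 1.150044 = 767.2815
Market £749.16 < fair 767.2815: forward underpriced → reverse cash-and-carry (short the stock, invest proceeds at r, pay the dividends, go long the forward).
Profit at T = |F_mkt − F*| = |749.16 − 767.2815| = £18.12 per share

£18.12 per share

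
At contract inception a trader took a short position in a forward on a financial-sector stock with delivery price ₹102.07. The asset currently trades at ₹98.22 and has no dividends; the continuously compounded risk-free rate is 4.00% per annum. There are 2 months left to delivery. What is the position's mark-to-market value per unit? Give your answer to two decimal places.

Current fair forward for the remaining 2 months: F = S·e^(r·T), r = 0.0400
F = 98.22 · e^(0.0400 × 2/12) = 98.22 × 1.006689 = 98.8770
Value of long forward = (F − K)·e^(−rT) = (98.8770 − 102.07) · e^(−0.0400·2/12)
= -3.1930 × 0.993356 = -3.17
Short position value = −(long value) = ₹3.17

₹3.17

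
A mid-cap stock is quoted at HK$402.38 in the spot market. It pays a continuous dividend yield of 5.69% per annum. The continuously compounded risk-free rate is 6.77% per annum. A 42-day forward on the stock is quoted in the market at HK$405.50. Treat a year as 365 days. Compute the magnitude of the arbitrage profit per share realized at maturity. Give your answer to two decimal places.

Fair forward: F* = S·e^(carry·T), with carry = (r − q) = 0.0677 − 0.0569 = 0.0108
F* = 402.38 · e^(0.0108 × 42/365) = 402.38 · e^0.001243 = 402.38 × 1.001244 = HK$402.8806
Market HK$405.50 > fair HK$402.8806: forward overpriced → cash-and-carry (buy spot, short the forward).
At maturity, profit = |F_mkt − F*| = |405.50 − 402.8806| = HK$2.62 per share

HK$2.62 per share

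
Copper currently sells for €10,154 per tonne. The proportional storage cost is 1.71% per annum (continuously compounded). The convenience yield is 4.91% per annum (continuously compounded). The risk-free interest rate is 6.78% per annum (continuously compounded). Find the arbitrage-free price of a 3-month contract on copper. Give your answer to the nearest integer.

Net carry = r + u − y = 0.0678 + 0.0171 − 0.0491 = 0.0358
F = S·e^((r+u−y)T) = 10154 · e^(0.0358 × 3/12) = 10154 · e^0.008950
= 10154 × 1.008990 = €10,245 per tonne

€10,245 per tonne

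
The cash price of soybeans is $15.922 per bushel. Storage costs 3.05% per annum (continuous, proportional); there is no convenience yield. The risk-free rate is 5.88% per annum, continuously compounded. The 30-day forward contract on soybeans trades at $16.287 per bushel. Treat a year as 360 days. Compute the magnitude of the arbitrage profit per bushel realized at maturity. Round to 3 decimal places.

$0.246 per bushel

Fair forward: F* = S·e^(carry·T), with carry = (r + u) = 0.0588 + 0.0305 = 0.0893
F* = 15.922 · e^(0.0893 × 30/360) = 15.922 · e^0.007442 = 15.922 × 1.007470 = $16.0409
Market $16.287 > fair $16.0409: forward overpriced → cash-and-carry (buy spot, short the forward).
At maturity, profit = |F_mkt − F*| = |16.287 − 16.0409| = $0.246 per bushel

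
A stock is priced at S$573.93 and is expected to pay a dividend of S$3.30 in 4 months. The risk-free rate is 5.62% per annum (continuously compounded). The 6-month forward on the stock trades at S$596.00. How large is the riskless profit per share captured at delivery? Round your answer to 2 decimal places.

PV(dividends) I = 3.30·e^(−0.0562·4/12) = 3.2388
Fair forward F* = (S − I)·e^(rT) = (573.93 − 3.2388)·e^0.028100 = 570.6912 × 1.028499 = 586.9553
Market S$596.00 > fair 586.9553: forward overpriced → cash-and-carry (borrow at r, buy the stock and collect the dividends, short the forward).
Profit at T = |F_mkt − F*| = |596.00 − 586.9553| = S$9.04 per share

S$9.04 per share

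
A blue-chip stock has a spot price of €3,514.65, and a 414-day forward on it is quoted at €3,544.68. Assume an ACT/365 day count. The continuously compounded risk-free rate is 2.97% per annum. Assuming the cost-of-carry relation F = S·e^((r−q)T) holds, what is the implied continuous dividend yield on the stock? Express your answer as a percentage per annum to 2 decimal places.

From F = S·e^((r−q)T): (r − q) = ln(F/S)/T
ln(3544.68/3514.65) = ln(1.008544) = 0.008508
(r − q) = 0.008508 / (414/365) = 0.007501
q = r − ln(F/S)/T = 0.0297 − 0.007501 = 0.022199
q = 2.22%

2.22%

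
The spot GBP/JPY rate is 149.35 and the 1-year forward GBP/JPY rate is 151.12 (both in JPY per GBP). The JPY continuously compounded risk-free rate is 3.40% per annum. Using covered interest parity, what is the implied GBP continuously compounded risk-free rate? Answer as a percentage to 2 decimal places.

2.22%

F = S·e^((r_JPY − r_GBP)T) ⇒ r_GBP = r_JPY − ln(F/S)/T
ln(151.12/149.35) = 0.011782; /(1) = 0.011782
r_GBP = 0.0340 − 0.011782 = 0.022218
r_GBP = 2.22%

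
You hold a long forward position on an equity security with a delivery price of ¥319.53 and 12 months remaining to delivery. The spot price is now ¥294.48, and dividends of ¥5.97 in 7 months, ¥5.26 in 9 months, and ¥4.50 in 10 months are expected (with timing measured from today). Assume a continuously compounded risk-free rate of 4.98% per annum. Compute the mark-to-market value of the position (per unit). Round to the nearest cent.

PV(remaining dividends) I = 5.97·e^(−0.0498·7/12) + 5.26·e^(−0.0498·9/12) + 4.50·e^(−0.0498·10/12) = 15.1833
Current forward F = (S − I)·e^(rT) = (294.48 − 15.1833)·e^(0.0498·12/12) = 279.2967 × 1.051061 = 293.5579
Value (long) = (F − K)·e^(−rT) = (293.5579 − 319.53) × 0.951420 = -24.7104
Value = -¥24.71

-¥24.71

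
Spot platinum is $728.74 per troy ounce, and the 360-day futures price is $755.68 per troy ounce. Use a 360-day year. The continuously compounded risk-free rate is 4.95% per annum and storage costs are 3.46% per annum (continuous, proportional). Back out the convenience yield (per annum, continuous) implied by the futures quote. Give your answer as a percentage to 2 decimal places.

F = S·e^((r+u−y)T) ⇒ (r+u−y) = ln(F/S)/T
ln(755.68/728.74) = 0.036301; /T ⇒ 0.036301
y = r + u − ln(F/S)/T = 0.0495 + 0.0346 − 0.036301 = 0.047799
y = 4.78%

4.78%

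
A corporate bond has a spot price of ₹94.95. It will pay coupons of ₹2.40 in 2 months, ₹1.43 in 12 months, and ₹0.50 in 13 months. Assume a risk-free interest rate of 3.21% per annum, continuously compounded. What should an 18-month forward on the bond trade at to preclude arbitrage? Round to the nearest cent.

₹95.17

PV(coupons) I = 2.40·e^(−0.0321·2/12) + 1.43·e^(−0.0321·12/12) + 0.50·e^(−0.0321·13/12)
I = 2.3872 + 1.3848 + 0.4829 = 4.2549
F = (S − I)·e^(rT) = (94.95 − 4.2549) · e^(0.0321·18/12)
= 90.6951 · e^0.048150 = 90.6951 × 1.049328 = ₹95.17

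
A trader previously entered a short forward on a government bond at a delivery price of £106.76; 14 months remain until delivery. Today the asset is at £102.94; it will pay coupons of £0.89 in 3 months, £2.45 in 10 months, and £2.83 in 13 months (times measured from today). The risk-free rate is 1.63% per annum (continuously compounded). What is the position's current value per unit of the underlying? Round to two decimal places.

PV(remaining coupons) I = 0.89·e^(−0.0163·3/12) + 2.45·e^(−0.0163·10/12) + 2.83·e^(−0.0163·13/12) = 6.0838
Current forward F = (S − I)·e^(rT) = (102.94 − 6.0838)·e^(0.0163·14/12) = 96.8562 × 1.019199 = 98.7157
Value (long) = (F − K)·e^(−rT) = (98.7157 − 106.76) × 0.981163 = -7.8928
Short position value = −(long value) = £7.89

£7.89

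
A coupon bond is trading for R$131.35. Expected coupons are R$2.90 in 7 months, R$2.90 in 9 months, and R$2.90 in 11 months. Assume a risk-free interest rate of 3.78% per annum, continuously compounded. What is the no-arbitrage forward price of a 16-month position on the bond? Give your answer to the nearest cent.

PV(coupons) I = 2.90·e^(−0.0378·7/12) + 2.90·e^(−0.0378·9/12) + 2.90·e^(−0.0378·11/12)
I = 2.8368 + 2.8189 + 2.8012 = 8.4569
F = (S − I)·e^(rT) = (131.35 − 8.4569) · e^(0.0378·16/12)
= 122.8931 · e^0.050400 = 122.8931 × 1.051692 = R$129.25

R$129.25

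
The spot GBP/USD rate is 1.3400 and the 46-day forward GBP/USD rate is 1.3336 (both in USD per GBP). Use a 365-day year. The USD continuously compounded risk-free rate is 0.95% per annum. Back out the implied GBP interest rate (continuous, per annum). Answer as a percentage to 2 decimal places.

4.75%

F = S·e^((r_USD − r_GBP)T) ⇒ r_GBP = r_USD − ln(F/S)/T
ln(1.3336/1.3400) = -0.004788; /(46/365) = -0.037992
r_GBP = 0.0095 + 0.037992 = 0.047492
r_GBP = 4.75%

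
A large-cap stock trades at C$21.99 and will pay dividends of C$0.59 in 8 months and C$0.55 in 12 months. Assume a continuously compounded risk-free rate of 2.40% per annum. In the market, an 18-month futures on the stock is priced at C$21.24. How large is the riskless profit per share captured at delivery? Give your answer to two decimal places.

PV(dividends) I = 0.59·e^(−0.0240·8/12) + 0.55·e^(−0.0240·12/12) = 1.1176
Fair futures F* = (S − I)·e^(rT) = (21.99 − 1.1176)·e^0.036000 = 20.8724 × 1.036656 = 21.6375
Market C$21.24 < fair 21.6375: forward underpriced → reverse cash-and-carry (short the stock, invest proceeds at r, pay the dividends, go long the forward).
Profit at T = |F_mkt − F*| = |21.24 − 21.6375| = C$0.40 per share

C$0.40 per share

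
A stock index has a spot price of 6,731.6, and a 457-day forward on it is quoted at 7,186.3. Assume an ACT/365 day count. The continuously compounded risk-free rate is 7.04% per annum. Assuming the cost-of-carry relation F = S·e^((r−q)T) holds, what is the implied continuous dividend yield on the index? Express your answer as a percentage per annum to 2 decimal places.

1.82%

From F = S·e^((r−q)T): (r − q) = ln(F/S)/T
ln(7186.3/6731.6) = ln(1.067547) = 0.065363
(r − q) = 0.065363 / (457/365) = 0.052205
q = r − ln(F/S)/T = 0.0704 − 0.052205 = 0.018195
q = 1.82%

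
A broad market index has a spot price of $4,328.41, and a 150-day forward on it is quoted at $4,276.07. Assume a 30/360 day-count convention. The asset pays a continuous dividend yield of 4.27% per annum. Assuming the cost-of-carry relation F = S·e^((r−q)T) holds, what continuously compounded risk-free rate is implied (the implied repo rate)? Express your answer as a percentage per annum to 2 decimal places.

1.35%

From F = S·e^((r−q)T): (r − q) = ln(F/S)/T
ln(4276.07/4328.41) = ln(0.987908) = -0.012166
(r − q) = -0.012166 / (150/360) = -0.029198
r = ln(F/S)/T + q = -0.029198 + 0.0427 = 0.013502
r = 1.35%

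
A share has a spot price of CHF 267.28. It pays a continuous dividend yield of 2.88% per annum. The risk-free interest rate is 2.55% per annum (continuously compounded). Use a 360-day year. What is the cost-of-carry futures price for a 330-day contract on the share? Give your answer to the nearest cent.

F = S·e^((r − q)T) = 267.28 · e^((0.0255 − 0.0288) × 330/360)
= 267.28 · e^-0.003025 = 267.28 × 0.996980
F = CHF 266.47

CHF 266.47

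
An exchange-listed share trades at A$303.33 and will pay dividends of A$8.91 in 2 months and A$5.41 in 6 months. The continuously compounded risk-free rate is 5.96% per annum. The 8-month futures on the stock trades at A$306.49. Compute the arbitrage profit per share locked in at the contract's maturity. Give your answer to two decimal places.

PV(dividends) I = 8.91·e^(−0.0596·2/12) + 5.41·e^(−0.0596·6/12) = 14.0731
Fair futures F* = (S − I)·e^(rT) = (303.33 − 14.0731)·e^0.039733 = 289.2569 × 1.040533 = 300.9813
Market A$306.49 > fair 300.9813: forward overpriced → cash-and-carry (borrow at r, buy the stock and collect the dividends, short the forward).
Profit at T = |F_mkt − F*| = |306.49 − 300.9813| = A$5.51 per share

A$5.51 per share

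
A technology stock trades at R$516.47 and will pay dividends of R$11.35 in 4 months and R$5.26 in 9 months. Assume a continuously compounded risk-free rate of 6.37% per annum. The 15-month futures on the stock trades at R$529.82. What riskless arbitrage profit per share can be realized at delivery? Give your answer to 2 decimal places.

PV(dividends) I = 11.35·e^(−0.0637·4/12) + 5.26·e^(−0.0637·9/12) = 16.1262
Fair futures F* = (S − I)·e^(rT) = (516.47 − 16.1262)·e^0.079625 = 500.3438 × 1.082881 = 541.8128
Market R$529.82 < fair 541.8128: forward underpriced → reverse cash-and-carry (short the stock, invest proceeds at r, pay the dividends, go long the forward).
Profit at T = |F_mkt − F*| = |529.82 − 541.8128| = R$11.99 per share

R$11.99 per share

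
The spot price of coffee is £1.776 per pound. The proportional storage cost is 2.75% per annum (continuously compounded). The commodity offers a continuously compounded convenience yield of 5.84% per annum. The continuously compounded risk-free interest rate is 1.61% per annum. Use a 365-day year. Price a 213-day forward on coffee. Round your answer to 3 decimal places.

£1.761 per pound

Net carry = r + u − y = 0.0161 + 0.0275 − 0.0584 = -0.0148
F = S·e^((r+u−y)T) = 1.776 · e^(-0.0148 × 213/365) = 1.776 · e^-0.008637
= 1.776 × 0.991400 = £1.761 per pound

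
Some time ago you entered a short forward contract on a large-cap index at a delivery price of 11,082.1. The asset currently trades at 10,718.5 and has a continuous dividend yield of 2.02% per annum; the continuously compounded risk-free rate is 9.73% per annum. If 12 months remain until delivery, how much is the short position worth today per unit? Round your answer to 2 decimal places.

Current fair forward for the remaining 12 months: F = S·e^((r − q)·T), (r − q) = 0.0973 − 0.0202 = 0.0771
F = 10718.5 · e^(0.0771 × 12/12) = 10718.5 × 1.08015009 = 11577.5887
Value of long forward = (F − K)·e^(−rT) = (11577.5887 − 11082.1) · e^(−0.0973·12/12)
= 495.4887 × 0.90728378 = 449.55
Short position value = −(long value) = -449.55

-449.55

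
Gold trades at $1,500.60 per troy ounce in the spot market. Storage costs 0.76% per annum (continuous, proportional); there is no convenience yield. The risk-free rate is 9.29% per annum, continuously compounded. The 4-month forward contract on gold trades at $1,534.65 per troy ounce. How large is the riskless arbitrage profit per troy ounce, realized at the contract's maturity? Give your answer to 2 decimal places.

$17.07 per troy ounce

Fair forward: F* = S·e^(carry·T), with carry = (r + u) = 0.0929 + 0.0076 = 0.1005
F* = 1500.60 · e^(0.1005 × 4/12) = 1500.60 · e^0.03350000 = 1500.60 × 1.03406744 = $1551.7216
Market $1534.65 < fair $1551.7216: forward underpriced → reverse cash-and-carry (short spot, go long the forward).
At maturity, profit = |F_mkt − F*| = |1534.65 − 1551.7216| = $17.07 per troy ounce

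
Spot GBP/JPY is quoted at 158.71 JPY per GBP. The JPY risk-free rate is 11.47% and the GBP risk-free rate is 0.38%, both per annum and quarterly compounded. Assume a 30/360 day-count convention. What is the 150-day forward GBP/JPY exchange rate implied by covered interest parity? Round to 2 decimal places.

166.10

By covered interest parity, F = S · (1+r_JPY/4)^(4T) / (1+r_GBP/4)^(4T)
= 158.71 × 1.048247 / 1.001584 = 158.71 × 1.046589
F = 166.10 JPY per GBP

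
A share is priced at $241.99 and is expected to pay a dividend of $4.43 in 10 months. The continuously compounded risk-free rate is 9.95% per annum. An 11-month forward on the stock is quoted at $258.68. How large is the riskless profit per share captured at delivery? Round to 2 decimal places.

$1.95 per share

PV(dividends) I = 4.43·e^(−0.0995·10/12) = 4.0775
Fair forward F* = (S − I)·e^(rT) = (241.99 − 4.0775)·e^0.091208 = 237.9125 × 1.095497 = 260.6324
Market $258.68 < fair 260.6324: forward underpriced → reverse cash-and-carry (short the stock, invest proceeds at r, pay the dividends, go long the forward).
Profit at T = |F_mkt − F*| = |258.68 − 260.6324| = $1.95 per share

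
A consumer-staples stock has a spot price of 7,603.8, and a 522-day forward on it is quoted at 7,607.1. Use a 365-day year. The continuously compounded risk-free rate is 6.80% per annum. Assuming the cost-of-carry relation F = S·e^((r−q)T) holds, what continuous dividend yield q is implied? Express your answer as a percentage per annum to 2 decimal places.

6.77%

From F = S·e^((r−q)T): (r − q) = ln(F/S)/T
ln(7607.1/7603.8) = ln(1.000434) = 0.000434
(r − q) = 0.000434 / (522/365) = 0.000303
q = r − ln(F/S)/T = 0.0680 − 0.000303 = 0.067697
q = 6.77%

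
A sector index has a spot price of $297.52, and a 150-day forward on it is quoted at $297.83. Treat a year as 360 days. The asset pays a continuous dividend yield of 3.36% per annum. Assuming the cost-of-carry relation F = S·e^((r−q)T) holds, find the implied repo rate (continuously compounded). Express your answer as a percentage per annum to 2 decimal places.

3.61%

From F = S·e^((r−q)T): (r − q) = ln(F/S)/T
ln(297.83/297.52) = ln(1.001042) = 0.001041
(r − q) = 0.001041 / (150/360) = 0.002498
r = ln(F/S)/T + q = 0.002498 + 0.0336 = 0.036098
r = 3.61%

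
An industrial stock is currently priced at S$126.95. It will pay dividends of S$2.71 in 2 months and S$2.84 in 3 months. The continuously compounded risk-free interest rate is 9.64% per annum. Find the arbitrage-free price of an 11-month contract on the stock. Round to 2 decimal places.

S$132.74

PV(dividends) I = 2.71·e^(−0.0964·2/12) + 2.84·e^(−0.0964·3/12)
I = 2.6668 + 2.7724 = 5.4392
F = (S − I)·e^(rT) = (126.95 − 5.4392) · e^(0.0964·11/12)
= 121.5108 · e^0.088367 = 121.5108 × 1.092389 = S$132.74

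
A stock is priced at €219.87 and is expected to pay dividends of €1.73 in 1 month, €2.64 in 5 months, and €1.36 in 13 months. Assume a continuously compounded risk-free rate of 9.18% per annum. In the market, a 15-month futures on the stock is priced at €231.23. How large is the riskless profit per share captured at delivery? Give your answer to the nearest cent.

€9.22 per share

PV(dividends) I = 1.73·e^(−0.0918·1/12) + 2.64·e^(−0.0918·5/12) + 1.36·e^(−0.0918·13/12) = 5.4890
Fair futures F* = (S − I)·e^(rT) = (219.87 − 5.4890)·e^0.114750 = 214.3810 × 1.121593 = 240.4482
Market €231.23 < fair 240.4482: forward underpriced → reverse cash-and-carry (short the stock, invest proceeds at r, pay the dividends, go long the forward).
Profit at T = |F_mkt − F*| = |231.23 − 240.4482| = €9.22 per share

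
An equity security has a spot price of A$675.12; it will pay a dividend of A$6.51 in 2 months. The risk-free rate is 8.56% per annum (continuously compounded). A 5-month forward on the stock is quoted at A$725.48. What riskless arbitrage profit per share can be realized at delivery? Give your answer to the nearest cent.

A$32.50 per share

PV(dividends) I = 6.51·e^(−0.0856·2/12) = 6.4178
Fair forward F* = (S − I)·e^(rT) = (675.12 − 6.4178)·e^0.035667 = 668.7022 × 1.036311 = 692.9834
Market A$725.48 > fair 692.9834: forward overpriced → cash-and-carry (borrow at r, buy the stock and collect the dividends, short the forward).
Profit at T = |F_mkt − F*| = |725.48 − 692.9834| = A$32.50 per share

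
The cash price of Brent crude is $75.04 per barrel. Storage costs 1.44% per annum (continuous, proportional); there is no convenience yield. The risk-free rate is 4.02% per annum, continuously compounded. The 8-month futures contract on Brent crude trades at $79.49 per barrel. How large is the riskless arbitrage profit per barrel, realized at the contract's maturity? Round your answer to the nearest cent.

Fair futures: F* = S·e^(carry·T), with carry = (r + u) = 0.0402 + 0.0144 = 0.0546
F* = 75.04 · e^(0.0546 × 8/12) = 75.04 · e^0.036400 = 75.04 × 1.037071 = $77.8218
Market $79.49 > fair $77.8218: forward overpriced → cash-and-carry (buy spot, short the forward).
At maturity, profit = |F_mkt − F*| = |79.49 − 77.8218| = $1.67 per barrel

$1.67 per barrel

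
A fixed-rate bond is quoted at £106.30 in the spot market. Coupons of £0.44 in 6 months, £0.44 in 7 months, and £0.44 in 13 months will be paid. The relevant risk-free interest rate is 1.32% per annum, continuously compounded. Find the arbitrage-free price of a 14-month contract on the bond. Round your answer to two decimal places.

£106.62

PV(coupons) I = 0.44·e^(−0.0132·6/12) + 0.44·e^(−0.0132·7/12) + 0.44·e^(−0.0132·13/12)
I = 0.4371 + 0.4366 + 0.4338 = 1.3075
F = (S − I)·e^(rT) = (106.30 − 1.3075) · e^(0.0132·14/12)
= 104.9925 · e^0.015400 = 104.9925 × 1.015519 = £106.62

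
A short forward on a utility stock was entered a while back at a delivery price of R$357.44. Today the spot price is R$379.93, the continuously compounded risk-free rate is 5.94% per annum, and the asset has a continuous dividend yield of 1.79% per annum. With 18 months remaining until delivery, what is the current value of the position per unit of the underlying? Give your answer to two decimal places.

-R$42.89

Current fair forward for the remaining 18 months: F = S·e^((r − q)·T), (r − q) = 0.0594 − 0.0179 = 0.0415
F = 379.93 · e^(0.0415 × 18/12) = 379.93 × 1.064228 = 404.3321
Value of long forward = (F − K)·e^(−rT) = (404.3321 − 357.44) · e^(−0.0594·18/12)
= 46.8921 × 0.914754 = 42.89
Short position value = −(long value) = -R$42.89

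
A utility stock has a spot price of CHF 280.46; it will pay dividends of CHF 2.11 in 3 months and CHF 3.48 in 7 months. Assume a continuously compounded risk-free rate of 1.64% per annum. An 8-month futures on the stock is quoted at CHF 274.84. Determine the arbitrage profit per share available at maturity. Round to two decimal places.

CHF 3.09 per share

PV(dividends) I = 2.11·e^(−0.0164·3/12) + 3.48·e^(−0.0164·7/12) = 5.5482
Fair futures F* = (S − I)·e^(rT) = (280.46 − 5.5482)·e^0.010933 = 274.9118 × 1.010993 = 277.9339
Market CHF 274.84 < fair 277.9339: forward underpriced → reverse cash-and-carry (short the stock, invest proceeds at r, pay the dividends, go long the forward).
Profit at T = |F_mkt − F*| = |274.84 − 277.9339| = CHF 3.09 per share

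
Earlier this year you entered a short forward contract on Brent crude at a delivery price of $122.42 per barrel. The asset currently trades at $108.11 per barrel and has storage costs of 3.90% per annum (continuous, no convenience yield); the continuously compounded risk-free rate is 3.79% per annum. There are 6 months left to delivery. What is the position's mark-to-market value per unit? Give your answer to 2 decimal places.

$9.88 per barrel

Current fair forward for the remaining 6 months: F = S·e^((r + u)·T), (r + u) = 0.0379 + 0.0390 = 0.0769
F = 108.11 · e^(0.0769 × 6/12) = 108.11 × 1.039199 = 112.3478
Value of long forward = (F − K)·e^(−rT) = (112.3478 − 122.42) · e^(−0.0379·6/12)
= -10.0722 × 0.981228 = -9.88
Short position value = −(long value) = $9.88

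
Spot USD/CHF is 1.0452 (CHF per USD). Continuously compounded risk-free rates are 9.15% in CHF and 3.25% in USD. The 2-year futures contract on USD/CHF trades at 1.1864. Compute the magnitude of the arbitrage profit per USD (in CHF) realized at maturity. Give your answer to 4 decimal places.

0.0103 per USD (in CHF)

Fair futures: F* = S·e^(carry·T), with carry = (r_CHF − r_USD) = 0.0915 − 0.0325 = 0.0590
F* = 1.0452 · e^(0.0590 × 2) = 1.0452 · e^0.118000 = 1.0452 × 1.125244 = 1.1761
Market 1.1864 > fair 1.1761: forward overpriced → cash-and-carry (buy spot, short the forward).
At maturity, profit = |F_mkt − F*| = |1.1864 − 1.1761| = 0.0103 per USD (in CHF)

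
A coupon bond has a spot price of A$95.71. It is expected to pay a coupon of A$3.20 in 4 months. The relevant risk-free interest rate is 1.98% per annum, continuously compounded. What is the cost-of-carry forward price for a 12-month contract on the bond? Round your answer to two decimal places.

PV(coupons) I = 3.20·e^(−0.0198·4/12)
I = 3.1789
F = (S − I)·e^(rT) = (95.71 − 3.1789) · e^(0.0198·12/12)
= 92.5311 · e^0.019800 = 92.5311 × 1.019997 = A$94.38

A$94.38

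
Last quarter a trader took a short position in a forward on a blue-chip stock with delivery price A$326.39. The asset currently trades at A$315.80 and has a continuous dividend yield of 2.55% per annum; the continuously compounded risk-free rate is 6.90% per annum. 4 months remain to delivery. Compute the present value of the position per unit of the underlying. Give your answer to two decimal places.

Current fair forward for the remaining 4 months: F = S·e^((r − q)·T), (r − q) = 0.0690 − 0.0255 = 0.0435
F = 315.80 · e^(0.0435 × 4/12) = 315.80 × 1.014606 = 320.4126
Value of long forward = (F − K)·e^(−rT) = (320.4126 − 326.39) · e^(−0.0690·4/12)
= -5.9774 × 0.977262 = -5.84
Short position value = −(long value) = A$5.84

A$5.84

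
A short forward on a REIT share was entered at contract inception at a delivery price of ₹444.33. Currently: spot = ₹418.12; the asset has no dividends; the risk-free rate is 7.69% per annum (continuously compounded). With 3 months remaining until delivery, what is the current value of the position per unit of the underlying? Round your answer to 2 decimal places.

₹17.75

Current fair forward for the remaining 3 months: F = S·e^(r·T), r = 0.0769
F = 418.12 · e^(0.0769 × 3/12) = 418.12 × 1.019411 = 426.2361
Value of long forward = (F − K)·e^(−rT) = (426.2361 − 444.33) · e^(−0.0769·3/12)
= -18.0939 × 0.980959 = -17.75
Short position value = −(long value) = ₹17.75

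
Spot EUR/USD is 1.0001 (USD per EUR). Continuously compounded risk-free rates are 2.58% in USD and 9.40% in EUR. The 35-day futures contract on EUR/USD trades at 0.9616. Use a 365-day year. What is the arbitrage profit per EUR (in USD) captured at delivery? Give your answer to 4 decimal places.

Fair futures: F* = S·e^(carry·T), with carry = (r_USD − r_EUR) = 0.0258 − 0.0940 = -0.0682
F* = 1.0001 · e^(-0.0682 × 35/365) = 1.0001 · e^-0.006540 = 1.0001 × 0.993481 = 0.9936
Market 0.9616 < fair 0.9936: forward underpriced → reverse cash-and-carry (short spot, go long the forward).
At maturity, profit = |F_mkt − F*| = |0.9616 − 0.9936| = 0.0320 per EUR (in USD)

0.0320 per EUR (in USD)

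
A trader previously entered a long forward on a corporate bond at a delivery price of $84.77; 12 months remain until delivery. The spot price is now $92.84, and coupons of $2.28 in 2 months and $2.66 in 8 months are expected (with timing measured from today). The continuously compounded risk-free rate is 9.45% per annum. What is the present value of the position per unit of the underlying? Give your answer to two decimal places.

PV(remaining coupons) I = 2.28·e^(−0.0945·2/12) + 2.66·e^(−0.0945·8/12) = 4.7420
Current forward F = (S − I)·e^(rT) = (92.84 − 4.7420)·e^(0.0945·12/12) = 88.0980 × 1.099109 = 96.8293
Value (long) = (F − K)·e^(−rT) = (96.8293 − 84.77) × 0.909828 = 10.9719
Value = $10.97

$10.97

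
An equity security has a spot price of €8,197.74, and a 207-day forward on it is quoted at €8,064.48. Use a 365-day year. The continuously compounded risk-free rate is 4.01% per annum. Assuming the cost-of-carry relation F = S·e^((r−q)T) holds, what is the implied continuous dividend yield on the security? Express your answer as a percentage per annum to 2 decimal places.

6.90%

From F = S·e^((r−q)T): (r − q) = ln(F/S)/T
ln(8064.48/8197.74) = ln(0.983744) = -0.016390
(r − q) = -0.016390 / (207/365) = -0.028900
q = r − ln(F/S)/T = 0.0401 + 0.028900 = 0.069000
q = 6.90%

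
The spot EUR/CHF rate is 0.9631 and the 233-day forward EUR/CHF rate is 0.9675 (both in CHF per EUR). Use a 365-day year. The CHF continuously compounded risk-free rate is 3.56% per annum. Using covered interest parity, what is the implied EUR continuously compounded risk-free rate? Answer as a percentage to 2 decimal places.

2.85%

F = S·e^((r_CHF − r_EUR)T) ⇒ r_EUR = r_CHF − ln(F/S)/T
ln(0.9675/0.9631) = 0.004558; /(233/365) = 0.007140
r_EUR = 0.0356 − 0.007140 = 0.028460
r_EUR = 2.85%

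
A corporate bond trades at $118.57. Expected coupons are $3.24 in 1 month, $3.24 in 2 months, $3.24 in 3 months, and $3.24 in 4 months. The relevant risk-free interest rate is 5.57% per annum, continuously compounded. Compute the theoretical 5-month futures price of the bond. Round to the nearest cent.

$108.24

PV(coupons) I = 3.24·e^(−0.0557·1/12) + 3.24·e^(−0.0557·2/12) + 3.24·e^(−0.0557·3/12) + 3.24·e^(−0.0557·4/12)
I = 3.2250 + 3.2101 + 3.1952 + 3.1804 = 12.8107
F = (S − I)·e^(rT) = (118.57 − 12.8107) · e^(0.0557·5/12)
= 105.7593 · e^0.023208 = 105.7593 × 1.023479 = $108.24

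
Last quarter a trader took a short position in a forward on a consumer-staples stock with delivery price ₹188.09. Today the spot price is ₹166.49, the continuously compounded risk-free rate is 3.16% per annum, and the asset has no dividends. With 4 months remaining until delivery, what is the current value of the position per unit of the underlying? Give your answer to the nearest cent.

₹19.63

Current fair forward for the remaining 4 months: F = S·e^(r·T), r = 0.0316
F = 166.49 · e^(0.0316 × 4/12) = 166.49 × 1.010589 = 168.2530
Value of long forward = (F − K)·e^(−rT) = (168.2530 − 188.09) · e^(−0.0316·4/12)
= -19.8370 × 0.989522 = -19.63
Short position value = −(long value) = ₹19.63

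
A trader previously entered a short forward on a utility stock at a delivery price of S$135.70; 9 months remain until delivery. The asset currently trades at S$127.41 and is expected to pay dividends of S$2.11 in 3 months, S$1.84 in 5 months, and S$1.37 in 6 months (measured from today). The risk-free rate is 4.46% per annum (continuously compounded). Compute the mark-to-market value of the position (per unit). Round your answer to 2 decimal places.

PV(remaining dividends) I = 2.11·e^(−0.0446·3/12) + 1.84·e^(−0.0446·5/12) + 1.37·e^(−0.0446·6/12) = 5.2325
Current forward F = (S − I)·e^(rT) = (127.41 − 5.2325)·e^(0.0446·9/12) = 122.1775 × 1.034016 = 126.3335
Value (long) = (F − K)·e^(−rT) = (126.3335 − 135.70) × 0.967103 = -9.0584
Short position value = −(long value) = S$9.06

S$9.06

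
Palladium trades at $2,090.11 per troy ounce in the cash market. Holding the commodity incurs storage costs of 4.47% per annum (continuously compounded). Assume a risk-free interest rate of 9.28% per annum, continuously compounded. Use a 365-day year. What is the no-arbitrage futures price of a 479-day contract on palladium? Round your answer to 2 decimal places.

$2,503.43 per troy ounce

Net carry = r + u − y = 0.0928 + 0.0447 − 0.0000 = 0.1375
F = S·e^((r+u−y)T) = 2090.11 · e^(0.1375 × 479/365) = 2090.11 · e^0.18044521
= 2090.11 × 1.19775049 = $2,503.43 per troy ounce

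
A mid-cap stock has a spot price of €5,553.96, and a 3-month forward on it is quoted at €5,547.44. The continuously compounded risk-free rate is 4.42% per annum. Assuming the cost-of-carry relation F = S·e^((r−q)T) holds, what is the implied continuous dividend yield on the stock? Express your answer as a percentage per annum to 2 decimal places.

4.89%

From F = S·e^((r−q)T): (r − q) = ln(F/S)/T
ln(5547.44/5553.96) = ln(0.998826) = -0.001175
(r − q) = -0.001175 / (3/12) = -0.004700
q = r − ln(F/S)/T = 0.0442 + 0.004700 = 0.048900
q = 4.89%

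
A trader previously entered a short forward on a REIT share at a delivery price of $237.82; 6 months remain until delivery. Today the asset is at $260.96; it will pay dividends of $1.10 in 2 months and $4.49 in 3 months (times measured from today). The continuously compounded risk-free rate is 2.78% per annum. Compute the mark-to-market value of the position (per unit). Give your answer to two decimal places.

-$20.87

PV(remaining dividends) I = 1.10·e^(−0.0278·2/12) + 4.49·e^(−0.0278·3/12) = 5.5538
Current forward F = (S − I)·e^(rT) = (260.96 − 5.5538)·e^(0.0278·6/12) = 255.4062 × 1.013997 = 258.9811
Value (long) = (F − K)·e^(−rT) = (258.9811 − 237.82) × 0.986196 = 20.8690
Short position value = −(long value) = -$20.87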